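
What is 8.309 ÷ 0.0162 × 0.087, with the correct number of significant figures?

45

8.309 ÷ 0.0162 × 0.087 = 44.6224074074…
Multiplication/division keeps the fewest significant figures: 8.309 → 4 s.f., 0.0162 → 3 s.f., 0.087 → 2 s.f.; limit is 2.
Rounded to 2 significant figures: 45.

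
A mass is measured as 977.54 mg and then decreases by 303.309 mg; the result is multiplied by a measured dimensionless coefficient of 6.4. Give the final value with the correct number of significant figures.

4.3 × 10^3 mg

977.54 mg − 303.309 mg = 674.231 mg; the difference is limited to 2 decimal places (5 s.f.).
Carrying full precision, 674.231 × 6.4 = 4315.0784 mg; 6.4 has 2 s.f., so the result keeps min(5, 2) = 2 s.f.
Rounded to 2 significant figures: 4.3 × 10^3 mg.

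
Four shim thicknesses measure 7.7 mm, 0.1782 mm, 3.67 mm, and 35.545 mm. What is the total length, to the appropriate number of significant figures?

47.1 mm

7.7 mm + 0.1782 mm + 3.67 mm + 35.545 mm = 47.0932 mm.
Addition/subtraction keeps the fewest decimal places: 7.7 → 1 decimal place, 0.1782 → 4 decimal places, 3.67 → 2 decimal places, 35.545 → 3 decimal places; limit is 1.
Rounded to 1 decimal place: 47.1 mm.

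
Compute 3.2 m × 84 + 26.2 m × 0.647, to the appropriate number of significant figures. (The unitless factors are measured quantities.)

3.2 × 84 = 268.8 → 2.7 × 10^2 m (2 s.f., last digit at the 10^1 place).
26.2 × 0.647 = 16.9514 → 17.0 m (3 s.f., last digit at the 10^-1 place).
Sum: 285.7514 m; keep the coarser place, 10^1.
Result: 2.9 × 10^2 m.

2.9 × 10^2 m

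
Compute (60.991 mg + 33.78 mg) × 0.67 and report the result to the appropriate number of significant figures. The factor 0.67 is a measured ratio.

63 mg

60.991 mg + 33.78 mg = 94.771 mg; the sum is limited to 2 decimal places (4 s.f.).
Carrying full precision, 94.771 × 0.67 = 63.49657 mg; 0.67 has 2 s.f., so the result keeps min(4, 2) = 2 s.f.
Rounded to 2 significant figures: 63 mg.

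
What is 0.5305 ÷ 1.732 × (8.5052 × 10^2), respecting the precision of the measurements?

0.5305 ÷ 1.732 × (8.5052 × 10^2) = 260.508579677…
Multiplication/division keeps the fewest significant figures: 0.5305 → 4 s.f., 1.732 → 4 s.f., 8.5052 × 10^2 → 5 s.f.; limit is 4.
Rounded to 4 significant figures: 2.605 × 10^2.

2.605 × 10^2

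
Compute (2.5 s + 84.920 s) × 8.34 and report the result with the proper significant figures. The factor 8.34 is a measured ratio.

729 s

2.5 s + 84.920 s = 87.420 s; the sum is limited to 1 decimal place (3 s.f.).
Carrying full precision, 87.420 × 8.34 = 729.0828 s; 8.34 has 3 s.f., so the result keeps min(3, 3) = 3 s.f.
Rounded to 3 significant figures: 729 s.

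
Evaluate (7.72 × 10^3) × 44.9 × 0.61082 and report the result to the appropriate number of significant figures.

2.12 × 10^5

(7.72 × 10^3) × 44.9 × 0.61082 = 211727.31496
Multiplication/division keeps the fewest significant figures: 7.72 × 10^3 → 3 s.f., 44.9 → 3 s.f., 0.61082 → 5 s.f.; limit is 3.
Rounded to 3 significant figures: 2.12 × 10^5.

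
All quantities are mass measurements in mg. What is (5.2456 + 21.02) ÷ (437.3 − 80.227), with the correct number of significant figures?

0.07356

5.2456 + 21.02 = 26.2656, limited to 2 d.p. → 4 s.f.; 437.3 − 80.227 = 357.073, limited to 1 d.p. → 4 s.f.
Carrying full precision, 26.2656 ÷ 357.073 = 0.0735580679581…; keep min(4, 4) = 4 s.f.
Rounded to 4 significant figures: 0.07356.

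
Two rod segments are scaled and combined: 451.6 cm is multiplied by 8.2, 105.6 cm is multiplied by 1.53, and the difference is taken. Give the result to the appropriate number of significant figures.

3.5 × 10^3 cm

451.6 × 8.2 = 3703.12 → 3.7 × 10^3 cm (2 s.f., last digit at the 10^2 place).
105.6 × 1.53 = 161.568 → 162 cm (3 s.f., last digit at the 10^0 place).
Difference: 3541.552 cm; keep the coarser place, 10^2.
Result: 3.5 × 10^3 cm.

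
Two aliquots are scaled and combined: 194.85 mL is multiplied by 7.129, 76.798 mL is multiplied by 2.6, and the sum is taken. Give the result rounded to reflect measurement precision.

194.85 × 7.129 = 1389.08565 → 1389 mL (4 s.f., last digit at the 10^0 place).
76.798 × 2.6 = 199.6748 → 2.0 × 10^2 mL (2 s.f., last digit at the 10^1 place).
Sum: 1588.76045 mL; keep the coarser place, 10^1.
Result: 1.59 × 10^3 mL.

1.59 × 10^3 mL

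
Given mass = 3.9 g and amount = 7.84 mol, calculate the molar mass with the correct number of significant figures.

molar mass = 3.9 g ÷ 7.84 mol = 0.497448979592… g/mol.
3.9 has 2 significant figures; 7.84 has 3.
Division/multiplication keeps the fewest: 2 significant figures.
Rounded: 0.50 g/mol.

0.50 g/mol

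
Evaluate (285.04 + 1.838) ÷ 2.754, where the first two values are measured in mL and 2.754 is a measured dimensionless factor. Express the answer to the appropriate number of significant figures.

104.2 mL

285.04 mL + 1.838 mL = 286.878 mL; the sum is limited to 2 decimal places (5 s.f.).
Carrying full precision, 286.878 ÷ 2.754 = 104.167755991… mL; 2.754 has 4 s.f., so the result keeps min(5, 4) = 4 s.f.
Rounded to 4 significant figures: 104.2 mL.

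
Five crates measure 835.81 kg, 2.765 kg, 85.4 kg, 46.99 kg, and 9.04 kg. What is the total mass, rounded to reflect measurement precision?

980.0 kg

835.81 kg + 2.765 kg + 85.4 kg + 46.99 kg + 9.04 kg = 980.005 kg.
Addition/subtraction keeps the fewest decimal places: 835.81 → 2 decimal places, 2.765 → 3 decimal places, 85.4 → 1 decimal place, 46.99 → 2 decimal places, 9.04 → 2 decimal places; limit is 1.
Rounded to 1 decimal place: 980.0 kg.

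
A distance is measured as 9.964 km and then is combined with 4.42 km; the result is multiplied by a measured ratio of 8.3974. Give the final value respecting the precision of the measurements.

120.8 km

9.964 km + 4.42 km = 14.384 km; the sum is limited to 2 decimal places (4 s.f.).
Carrying full precision, 14.384 × 8.3974 = 120.7882016 km; 8.3974 has 5 s.f., so the result keeps min(4, 5) = 4 s.f.
Rounded to 4 significant figures: 120.8 km.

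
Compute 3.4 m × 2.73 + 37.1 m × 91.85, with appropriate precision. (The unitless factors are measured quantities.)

3.4 × 2.73 = 9.282 → 9.3 m (2 s.f., last digit at the 10^-1 place).
37.1 × 91.85 = 3407.635 → 3.41 × 10^3 m (3 s.f., last digit at the 10^1 place).
Sum: 3416.917 m; keep the coarser place, 10^1.
Result: 3.42 × 10^3 m.

3.42 × 10^3 m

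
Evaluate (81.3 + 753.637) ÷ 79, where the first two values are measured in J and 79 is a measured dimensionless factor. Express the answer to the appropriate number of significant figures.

11 J

81.3 J + 753.637 J = 834.937 J; the sum is limited to 1 decimal place (4 s.f.).
Carrying full precision, 834.937 ÷ 79 = 10.5688227848… J; 79 has 2 s.f., so the result keeps min(4, 2) = 2 s.f.
Rounded to 2 significant figures: 11 J.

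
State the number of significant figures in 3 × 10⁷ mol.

1

3 × 10⁷: in scientific notation every digit of the coefficient is significant.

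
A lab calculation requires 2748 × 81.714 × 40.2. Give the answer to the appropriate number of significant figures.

2748 × 81.714 × 40.2 = 9026912.8944
Multiplication/division keeps the fewest significant figures: 2748 → 4 s.f., 81.714 → 5 s.f., 40.2 → 3 s.f.; limit is 3.
Rounded to 3 significant figures: 9.03 × 10⁶.

9.03 × 10⁶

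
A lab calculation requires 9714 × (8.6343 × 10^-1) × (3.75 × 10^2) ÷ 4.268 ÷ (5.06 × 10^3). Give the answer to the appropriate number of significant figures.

9714 × (8.6343 × 10^-1) × (3.75 × 10^2) ÷ 4.268 ÷ (5.06 × 10^3) = 145.640302893…
Multiplication/division keeps the fewest significant figures: 9714 → 4 s.f., 8.6343 × 10^-1 → 5 s.f., 3.75 × 10^2 → 3 s.f., 4.268 → 4 s.f., 5.06 × 10^3 → 3 s.f.; limit is 3.
Rounded to 3 significant figures: 146.

146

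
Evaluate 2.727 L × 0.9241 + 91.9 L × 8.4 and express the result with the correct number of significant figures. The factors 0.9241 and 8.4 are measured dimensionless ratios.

7.7 × 10^2 L

2.727 × 0.9241 = 2.5200207 → 2.520 L (4 s.f., last digit at the 10^-3 place).
91.9 × 8.4 = 771.96 → 7.7 × 10^2 L (2 s.f., last digit at the 10^1 place).
Sum: 774.4800207 L; keep the coarser place, 10^1.
Result: 7.7 × 10^2 L.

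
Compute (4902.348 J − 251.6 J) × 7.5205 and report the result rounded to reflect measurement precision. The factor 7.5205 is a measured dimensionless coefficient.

4902.348 J − 251.6 J = 4650.748 J; the difference is limited to 1 decimal place (5 s.f.).
Carrying full precision, 4650.748 × 7.5205 = 34975.950334 J; 7.5205 has 5 s.f., so the result keeps min(5, 5) = 5 s.f.
Rounded to 5 significant figures: 34976 J.

34976 J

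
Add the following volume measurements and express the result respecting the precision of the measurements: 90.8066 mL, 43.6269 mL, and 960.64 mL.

1095.07 mL

90.8066 mL + 43.6269 mL + 960.64 mL = 1095.0735 mL.
Addition/subtraction keeps the fewest decimal places: 90.8066 → 4 decimal places, 43.6269 → 4 decimal places, 960.64 → 2 decimal places; limit is 2.
Rounded to 2 decimal places: 1095.07 mL.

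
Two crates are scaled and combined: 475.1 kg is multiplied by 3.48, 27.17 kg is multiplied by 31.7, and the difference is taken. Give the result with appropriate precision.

475.1 × 3.48 = 1653.348 → 1.65 × 10³ kg (3 s.f., last digit at the 10^1 place).
27.17 × 31.7 = 861.289 → 861 kg (3 s.f., last digit at the 10^0 place).
Difference: 792.059 kg; keep the coarser place, 10^1.
Result: 7.9 × 10² kg.

7.9 × 10² kg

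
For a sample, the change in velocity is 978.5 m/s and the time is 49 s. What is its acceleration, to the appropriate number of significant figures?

acceleration = 978.5 m/s ÷ 49 s = 19.9693877551… m/s².
978.5 has 4 significant figures; 49 has 2.
Division/multiplication keeps the fewest: 2 significant figures.
Rounded: 20. m/s².

20. m/s²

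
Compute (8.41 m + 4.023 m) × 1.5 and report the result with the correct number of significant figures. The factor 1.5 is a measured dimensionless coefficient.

8.41 m + 4.023 m = 12.433 m; the sum is limited to 2 decimal places (4 s.f.).
Carrying full precision, 12.433 × 1.5 = 18.6495 m; 1.5 has 2 s.f., so the result keeps min(4, 2) = 2 s.f.
Rounded to 2 significant figures: 19 m.

19 m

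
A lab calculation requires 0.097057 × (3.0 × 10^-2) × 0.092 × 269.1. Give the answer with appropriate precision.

0.072

0.097057 × (3.0 × 10^-2) × 0.092 × 269.1 = 0.072085786812
Multiplication/division keeps the fewest significant figures: 0.097057 → 5 s.f., 3.0 × 10^-2 → 2 s.f., 0.092 → 2 s.f., 269.1 → 4 s.f.; limit is 2.
Rounded to 2 significant figures: 0.072.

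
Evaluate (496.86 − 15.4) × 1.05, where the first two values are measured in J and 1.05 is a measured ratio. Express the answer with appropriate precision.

506 J

496.86 J − 15.4 J = 481.46 J; the difference is limited to 1 decimal place (4 s.f.).
Carrying full precision, 481.46 × 1.05 = 505.533 J; 1.05 has 3 s.f., so the result keeps min(4, 3) = 3 s.f.
Rounded to 3 significant figures: 506 J.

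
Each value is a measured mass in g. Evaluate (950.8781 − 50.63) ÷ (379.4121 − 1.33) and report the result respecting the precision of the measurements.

950.8781 − 50.63 = 900.2481, limited to 2 d.p. → 5 s.f.; 379.4121 − 1.33 = 378.0821, limited to 2 d.p. → 5 s.f.
Carrying full precision, 900.2481 ÷ 378.0821 = 2.38109156715…; keep min(5, 5) = 5 s.f.
Rounded to 5 significant figures: 2.3811.

2.3811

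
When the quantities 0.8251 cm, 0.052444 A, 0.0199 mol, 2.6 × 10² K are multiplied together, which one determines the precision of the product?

2.6 × 10² K

0.8251 cm → 4 s.f.; 0.052444 A → 5 s.f.; 0.0199 mol → 3 s.f.; 2.6 × 10² K → 2 s.f.
The fewest is 2 significant figures, from 2.6 × 10² K.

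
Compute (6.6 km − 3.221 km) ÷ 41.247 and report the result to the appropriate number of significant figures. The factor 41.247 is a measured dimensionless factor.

0.082 km

6.6 km − 3.221 km = 3.379 km; the difference is limited to 1 decimal place (2 s.f.).
Carrying full precision, 3.379 ÷ 41.247 = 0.081921109414… km; 41.247 has 5 s.f., so the result keeps min(2, 5) = 2 s.f.
Rounded to 2 significant figures: 0.082 km.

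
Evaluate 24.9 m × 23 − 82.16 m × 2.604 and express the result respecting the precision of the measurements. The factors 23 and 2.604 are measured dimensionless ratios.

3.6 × 10^2 m

24.9 × 23 = 572.7 → 5.7 × 10^2 m (2 s.f., last digit at the 10^1 place).
82.16 × 2.604 = 213.94464 → 213.9 m (4 s.f., last digit at the 10^-1 place).
Difference: 358.75536 m; keep the coarser place, 10^1.
Result: 3.6 × 10^2 m.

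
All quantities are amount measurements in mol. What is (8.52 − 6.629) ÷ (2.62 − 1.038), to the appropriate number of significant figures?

8.52 − 6.629 = 1.891, limited to 2 d.p. → 3 s.f.; 2.62 − 1.038 = 1.582, limited to 2 d.p. → 3 s.f.
Carrying full precision, 1.891 ÷ 1.582 = 1.19532237674…; keep min(3, 3) = 3 s.f.
Rounded to 3 significant figures: 1.20.

1.20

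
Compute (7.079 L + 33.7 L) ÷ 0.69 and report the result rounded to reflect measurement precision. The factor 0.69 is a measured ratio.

59 L

7.079 L + 33.7 L = 40.779 L; the sum is limited to 1 decimal place (3 s.f.).
Carrying full precision, 40.779 ÷ 0.69 = 59.1 L; 0.69 has 2 s.f., so the result keeps min(3, 2) = 2 s.f.
Rounded to 2 significant figures: 59 L.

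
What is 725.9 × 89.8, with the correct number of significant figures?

6.52 × 10⁴

725.9 × 89.8 = 65185.82
Multiplication/division keeps the fewest significant figures: 725.9 → 4 s.f., 89.8 → 3 s.f.; limit is 3.
Rounded to 3 significant figures: 6.52 × 10⁴.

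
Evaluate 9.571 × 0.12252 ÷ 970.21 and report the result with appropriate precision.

1.209 × 10⁻³

9.571 × 0.12252 ÷ 970.21 = 0.0012086444378…
Multiplication/division keeps the fewest significant figures: 9.571 → 4 s.f., 0.12252 → 5 s.f., 970.21 → 5 s.f.; limit is 4.
Rounded to 4 significant figures: 1.209 × 10⁻³.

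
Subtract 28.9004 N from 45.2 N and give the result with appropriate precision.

45.2 N − 28.9004 N = 16.2996 N.
Addition/subtraction keeps the fewest decimal places: 45.2 → 1 decimal place, 28.9004 → 4 decimal places; limit is 1.
Rounded to 1 decimal place: 16.3 N.

16.3 N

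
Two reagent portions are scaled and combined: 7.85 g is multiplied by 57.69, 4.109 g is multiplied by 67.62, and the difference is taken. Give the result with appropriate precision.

1.75 × 10^2 g

7.85 × 57.69 = 452.8665 → 4.53 × 10^2 g (3 s.f., last digit at the 10^0 place).
4.109 × 67.62 = 277.85058 → 277.9 g (4 s.f., last digit at the 10^-1 place).
Difference: 175.01592 g; keep the coarser place, 10^0.
Result: 1.75 × 10^2 g.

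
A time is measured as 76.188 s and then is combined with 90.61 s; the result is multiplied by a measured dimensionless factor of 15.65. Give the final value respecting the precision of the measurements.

76.188 s + 90.61 s = 166.798 s; the sum is limited to 2 decimal places (5 s.f.).
Carrying full precision, 166.798 × 15.65 = 2610.3887 s; 15.65 has 4 s.f., so the result keeps min(5, 4) = 4 s.f.
Rounded to 4 significant figures: 2.610 × 10^3 s.

2.610 × 10^3 s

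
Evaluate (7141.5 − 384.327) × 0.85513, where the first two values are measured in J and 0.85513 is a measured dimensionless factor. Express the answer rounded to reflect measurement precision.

7141.5 J − 384.327 J = 6757.173 J; the difference is limited to 1 decimal place (5 s.f.).
Carrying full precision, 6757.173 × 0.85513 = 5778.26134749 J; 0.85513 has 5 s.f., so the result keeps min(5, 5) = 5 s.f.
Rounded to 5 significant figures: 5.7783 × 10^3 J.

5.7783 × 10^3 J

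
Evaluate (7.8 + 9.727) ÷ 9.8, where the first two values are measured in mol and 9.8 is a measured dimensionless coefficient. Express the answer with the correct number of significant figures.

7.8 mol + 9.727 mol = 17.527 mol; the sum is limited to 1 decimal place (3 s.f.).
Carrying full precision, 17.527 ÷ 9.8 = 1.78846938776… mol; 9.8 has 2 s.f., so the result keeps min(3, 2) = 2 s.f.
Rounded to 2 significant figures: 1.8 mol.

1.8 mol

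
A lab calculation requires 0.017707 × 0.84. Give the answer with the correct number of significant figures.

0.015

0.017707 × 0.84 = 0.01487388
Multiplication/division keeps the fewest significant figures: 0.017707 → 5 s.f., 0.84 → 2 s.f.; limit is 2.
Rounded to 2 significant figures: 0.015.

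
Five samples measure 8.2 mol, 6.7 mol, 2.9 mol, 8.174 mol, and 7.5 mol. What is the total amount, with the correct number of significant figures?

33.5 mol

8.2 mol + 6.7 mol + 2.9 mol + 8.174 mol + 7.5 mol = 33.474 mol.
Addition/subtraction keeps the fewest decimal places: 8.2 → 1 decimal place, 6.7 → 1 decimal place, 2.9 → 1 decimal place, 8.174 → 3 decimal places, 7.5 → 1 decimal place; limit is 1.
Rounded to 1 decimal place: 33.5 mol.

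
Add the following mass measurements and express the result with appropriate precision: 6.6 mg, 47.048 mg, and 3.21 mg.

6.6 mg + 47.048 mg + 3.21 mg = 56.858 mg.
Addition/subtraction keeps the fewest decimal places: 6.6 → 1 decimal place, 47.048 → 3 decimal places, 3.21 → 2 decimal places; limit is 1.
Rounded to 1 decimal place: 56.9 mg.

56.9 mg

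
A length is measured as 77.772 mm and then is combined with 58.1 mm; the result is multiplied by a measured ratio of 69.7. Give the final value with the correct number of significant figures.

9.47 × 10^3 mm

77.772 mm + 58.1 mm = 135.872 mm; the sum is limited to 1 decimal place (4 s.f.).
Carrying full precision, 135.872 × 69.7 = 9470.2784 mm; 69.7 has 3 s.f., so the result keeps min(4, 3) = 3 s.f.
Rounded to 3 significant figures: 9.47 × 10^3 mm.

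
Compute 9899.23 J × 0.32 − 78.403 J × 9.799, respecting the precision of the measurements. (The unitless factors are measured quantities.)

9899.23 × 0.32 = 3167.7536 → 3.2 × 10^3 J (2 s.f., last digit at the 10^2 place).
78.403 × 9.799 = 768.270997 → 768.3 J (4 s.f., last digit at the 10^-1 place).
Difference: 2399.482603 J; keep the coarser place, 10^2.
Result: 2.4 × 10^3 J.

2.4 × 10^3 J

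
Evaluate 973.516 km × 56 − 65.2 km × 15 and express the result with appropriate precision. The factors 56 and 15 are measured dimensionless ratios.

5.4 × 10^4 km

973.516 × 56 = 54516.896 → 5.5 × 10^4 km (2 s.f., last digit at the 10^3 place).
65.2 × 15 = 978 → 9.8 × 10^2 km (2 s.f., last digit at the 10^1 place).
Difference: 53538.896 km; keep the coarser place, 10^3.
Result: 5.4 × 10^4 km.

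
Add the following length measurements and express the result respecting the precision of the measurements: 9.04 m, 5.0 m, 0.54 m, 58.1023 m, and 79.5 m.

1.522 × 10² m

9.04 m + 5.0 m + 0.54 m + 58.1023 m + 79.5 m = 152.1823 m.
Addition/subtraction keeps the fewest decimal places: 9.04 → 2 decimal places, 5.0 → 1 decimal place, 0.54 → 2 decimal places, 58.1023 → 4 decimal places, 79.5 → 1 decimal place; limit is 1.
Rounded to 1 decimal place: 1.522 × 10² m.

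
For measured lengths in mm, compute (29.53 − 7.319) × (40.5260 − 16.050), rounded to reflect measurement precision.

543.6 mm²

29.53 − 7.319 = 22.211, limited to 2 d.p. → 4 s.f.; 40.5260 − 16.050 = 24.4760, limited to 3 d.p. → 5 s.f.
Carrying full precision, 22.211 × 24.4760 = 543.636436; keep min(4, 5) = 4 s.f.
Rounded to 4 significant figures: 543.6 mm².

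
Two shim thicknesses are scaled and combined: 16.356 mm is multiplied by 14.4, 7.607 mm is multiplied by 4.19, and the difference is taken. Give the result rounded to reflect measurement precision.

16.356 × 14.4 = 235.5264 → 236 mm (3 s.f., last digit at the 10^0 place).
7.607 × 4.19 = 31.87333 → 31.9 mm (3 s.f., last digit at the 10^-1 place).
Difference: 203.65307 mm; keep the coarser place, 10^0.
Result: 204 mm.

204 mm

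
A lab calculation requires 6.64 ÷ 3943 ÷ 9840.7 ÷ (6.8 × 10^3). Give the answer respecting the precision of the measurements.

2.5 × 10^-11

6.64 ÷ 3943 ÷ 9840.7 ÷ (6.8 × 10^3) = 2.51655483115 × 10^-11…
Multiplication/division keeps the fewest significant figures: 6.64 → 3 s.f., 3943 → 4 s.f., 9840.7 → 5 s.f., 6.8 × 10^3 → 2 s.f.; limit is 2.
Rounded to 2 significant figures: 2.5 × 10^-11.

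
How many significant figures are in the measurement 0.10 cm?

0.10: leading zeros are not significant; trailing zeros after a decimal point are significant.

2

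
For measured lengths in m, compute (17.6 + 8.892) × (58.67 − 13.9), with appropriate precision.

17.6 + 8.892 = 26.492, limited to 1 d.p. → 3 s.f.; 58.67 − 13.9 = 44.77, limited to 1 d.p. → 3 s.f.
Carrying full precision, 26.492 × 44.77 = 1186.04684; keep min(3, 3) = 3 s.f.
Rounded to 3 significant figures: 1.19 × 10³ m².

1.19 × 10³ m²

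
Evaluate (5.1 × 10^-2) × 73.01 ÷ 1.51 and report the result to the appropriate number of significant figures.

(5.1 × 10^-2) × 73.01 ÷ 1.51 = 2.46590066225…
Multiplication/division keeps the fewest significant figures: 5.1 × 10^-2 → 2 s.f., 73.01 → 4 s.f., 1.51 → 3 s.f.; limit is 2.
Rounded to 2 significant figures: 2.5.

2.5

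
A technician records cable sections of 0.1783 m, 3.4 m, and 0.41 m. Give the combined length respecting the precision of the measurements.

0.1783 m + 3.4 m + 0.41 m = 3.9883 m.
Addition/subtraction keeps the fewest decimal places: 0.1783 → 4 decimal places, 3.4 → 1 decimal place, 0.41 → 2 decimal places; limit is 1.
Rounded to 1 decimal place: 4.0 m.

4.0 m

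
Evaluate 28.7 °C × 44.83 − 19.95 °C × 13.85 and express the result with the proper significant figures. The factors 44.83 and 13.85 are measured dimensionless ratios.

1.01 × 10^3 °C

28.7 × 44.83 = 1286.621 → 1.29 × 10^3 °C (3 s.f., last digit at the 10^1 place).
19.95 × 13.85 = 276.3075 → 276.3 °C (4 s.f., last digit at the 10^-1 place).
Difference: 1010.3135 °C; keep the coarser place, 10^1.
Result: 1.01 × 10^3 °C.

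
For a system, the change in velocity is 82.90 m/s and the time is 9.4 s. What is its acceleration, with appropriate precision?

acceleration = 82.90 m/s ÷ 9.4 s = 8.81914893617… m/s².
82.90 has 4 significant figures; 9.4 has 2.
Division/multiplication keeps the fewest: 2 significant figures.
Rounded: 8.8 m/s².

8.8 m/s²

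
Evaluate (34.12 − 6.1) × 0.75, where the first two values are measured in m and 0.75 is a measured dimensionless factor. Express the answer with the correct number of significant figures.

34.12 m − 6.1 m = 28.02 m; the difference is limited to 1 decimal place (3 s.f.).
Carrying full precision, 28.02 × 0.75 = 21.015 m; 0.75 has 2 s.f., so the result keeps min(3, 2) = 2 s.f.
Rounded to 2 significant figures: 21 m.

21 m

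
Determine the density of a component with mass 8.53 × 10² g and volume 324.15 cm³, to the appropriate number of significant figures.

density = 8.53 × 10² g ÷ 324.15 cm³ = 2.63149776338… g/cm³.
8.53 × 10² has 3 significant figures; 324.15 has 5.
Division/multiplication keeps the fewest: 3 significant figures.
Rounded: 2.63 g/cm³.

2.63 g/cm³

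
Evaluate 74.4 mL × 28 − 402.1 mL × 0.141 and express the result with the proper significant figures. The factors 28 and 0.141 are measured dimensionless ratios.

2.0 × 10^3 mL

74.4 × 28 = 2083.2 → 2.1 × 10^3 mL (2 s.f., last digit at the 10^2 place).
402.1 × 0.141 = 56.6961 → 56.7 mL (3 s.f., last digit at the 10^-1 place).
Difference: 2026.5039 mL; keep the coarser place, 10^2.
Result: 2.0 × 10^3 mL.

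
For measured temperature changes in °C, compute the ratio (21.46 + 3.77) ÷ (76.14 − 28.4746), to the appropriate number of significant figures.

0.5293

21.46 + 3.77 = 25.23, limited to 2 d.p. → 4 s.f.; 76.14 − 28.4746 = 47.6654, limited to 2 d.p. → 4 s.f.
Carrying full precision, 25.23 ÷ 47.6654 = 0.529314765008…; keep min(4, 4) = 4 s.f.
Rounded to 4 significant figures: 0.5293.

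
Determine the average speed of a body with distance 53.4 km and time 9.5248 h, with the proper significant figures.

5.61 km/h

average speed = 53.4 km ÷ 9.5248 h = 5.60641693264… km/h.
53.4 has 3 significant figures; 9.5248 has 5.
Division/multiplication keeps the fewest: 3 significant figures.
Rounded: 5.61 km/h.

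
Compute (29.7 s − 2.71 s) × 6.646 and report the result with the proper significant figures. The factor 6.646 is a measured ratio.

29.7 s − 2.71 s = 26.99 s; the difference is limited to 1 decimal place (3 s.f.).
Carrying full precision, 26.99 × 6.646 = 179.37554 s; 6.646 has 4 s.f., so the result keeps min(3, 4) = 3 s.f.
Rounded to 3 significant figures: 179 s.

179 s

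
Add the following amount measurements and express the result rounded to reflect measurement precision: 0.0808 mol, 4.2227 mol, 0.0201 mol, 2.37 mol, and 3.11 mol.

0.0808 mol + 4.2227 mol + 0.0201 mol + 2.37 mol + 3.11 mol = 9.8036 mol.
Addition/subtraction keeps the fewest decimal places: 0.0808 → 4 decimal places, 4.2227 → 4 decimal places, 0.0201 → 4 decimal places, 2.37 → 2 decimal places, 3.11 → 2 decimal places; limit is 2.
Rounded to 2 decimal places: 9.80 mol.

9.80 mol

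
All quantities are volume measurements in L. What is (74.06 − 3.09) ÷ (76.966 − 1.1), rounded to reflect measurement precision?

0.935

74.06 − 3.09 = 70.97, limited to 2 d.p. → 4 s.f.; 76.966 − 1.1 = 75.866, limited to 1 d.p. → 3 s.f.
Carrying full precision, 70.97 ÷ 75.866 = 0.93546516226…; keep min(4, 3) = 3 s.f.
Rounded to 3 significant figures: 0.935.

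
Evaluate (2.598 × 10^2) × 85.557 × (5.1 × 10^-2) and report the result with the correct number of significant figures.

1.1 × 10^3

(2.598 × 10^2) × 85.557 × (5.1 × 10^-2) = 1133.6131386
Multiplication/division keeps the fewest significant figures: 2.598 × 10^2 → 4 s.f., 85.557 → 5 s.f., 5.1 × 10^-2 → 2 s.f.; limit is 2.
Rounded to 2 significant figures: 1.1 × 10^3.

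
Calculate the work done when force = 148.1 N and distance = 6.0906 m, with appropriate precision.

902.0 J

work done = 148.1 N × 6.0906 m = 902.01786 J.
148.1 has 4 significant figures; 6.0906 has 5.
Division/multiplication keeps the fewest: 4 significant figures.
Rounded: 902.0 J.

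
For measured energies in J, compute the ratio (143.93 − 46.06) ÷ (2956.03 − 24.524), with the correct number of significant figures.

143.93 − 46.06 = 97.87, limited to 2 d.p. → 4 s.f.; 2956.03 − 24.524 = 2931.506, limited to 2 d.p. → 6 s.f.
Carrying full precision, 97.87 ÷ 2931.506 = 0.0333855704201…; keep min(4, 6) = 4 s.f.
Rounded to 4 significant figures: 0.03339.

0.03339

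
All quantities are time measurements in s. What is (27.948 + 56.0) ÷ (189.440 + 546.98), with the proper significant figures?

27.948 + 56.0 = 83.948, limited to 1 d.p. → 3 s.f.; 189.440 + 546.98 = 736.420, limited to 2 d.p. → 5 s.f.
Carrying full precision, 83.948 ÷ 736.420 = 0.113994731267…; keep min(3, 5) = 3 s.f.
Rounded to 3 significant figures: 0.114.

0.114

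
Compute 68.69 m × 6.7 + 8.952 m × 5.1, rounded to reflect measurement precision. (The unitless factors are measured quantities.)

5.1 × 10^2 m

68.69 × 6.7 = 460.223 → 4.6 × 10^2 m (2 s.f., last digit at the 10^1 place).
8.952 × 5.1 = 45.6552 → 46 m (2 s.f., last digit at the 10^0 place).
Sum: 505.8782 m; keep the coarser place, 10^1.
Result: 5.1 × 10^2 m.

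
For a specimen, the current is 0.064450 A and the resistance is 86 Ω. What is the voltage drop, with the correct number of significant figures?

voltage drop = 0.064450 A × 86 Ω = 5.5427 V.
0.064450 has 5 significant figures; 86 has 2.
Division/multiplication keeps the fewest: 2 significant figures.
Rounded: 5.5 V.

5.5 V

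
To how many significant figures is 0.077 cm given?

2

0.077: leading zeros are not significant.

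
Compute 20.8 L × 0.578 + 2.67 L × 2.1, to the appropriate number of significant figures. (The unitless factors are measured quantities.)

20.8 × 0.578 = 12.0224 → 12.0 L (3 s.f., last digit at the 10^-1 place).
2.67 × 2.1 = 5.607 → 5.6 L (2 s.f., last digit at the 10^-1 place).
Sum: 17.6294 L; keep the coarser place, 10^-1.
Result: 17.6 L.

17.6 L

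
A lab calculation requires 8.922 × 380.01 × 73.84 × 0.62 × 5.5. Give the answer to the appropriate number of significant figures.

8.922 × 380.01 × 73.84 × 0.62 × 5.5 = 853696.12708…
Multiplication/division keeps the fewest significant figures: 8.922 → 4 s.f., 380.01 → 5 s.f., 73.84 → 4 s.f., 0.62 → 2 s.f., 5.5 → 2 s.f.; limit is 2.
Rounded to 2 significant figures: 8.5 × 10⁵.

8.5 × 10⁵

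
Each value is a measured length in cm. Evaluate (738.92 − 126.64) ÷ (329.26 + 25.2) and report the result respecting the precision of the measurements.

738.92 − 126.64 = 612.28, limited to 2 d.p. → 5 s.f.; 329.26 + 25.2 = 354.46, limited to 1 d.p. → 4 s.f.
Carrying full precision, 612.28 ÷ 354.46 = 1.72735992778…; keep min(5, 4) = 4 s.f.
Rounded to 4 significant figures: 1.727.

1.727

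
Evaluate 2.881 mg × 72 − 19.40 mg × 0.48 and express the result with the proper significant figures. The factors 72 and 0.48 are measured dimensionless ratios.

2.881 × 72 = 207.432 → 2.1 × 10^2 mg (2 s.f., last digit at the 10^1 place).
19.40 × 0.48 = 9.312 → 9.3 mg (2 s.f., last digit at the 10^-1 place).
Difference: 198.12 mg; keep the coarser place, 10^1.
Result: 2.0 × 10^2 mg.

2.0 × 10^2 mg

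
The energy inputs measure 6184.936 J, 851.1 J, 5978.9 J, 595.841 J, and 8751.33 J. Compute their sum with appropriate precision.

2.23621 × 10⁴ J

6184.936 J + 851.1 J + 5978.9 J + 595.841 J + 8751.33 J = 22362.107 J.
Addition/subtraction keeps the fewest decimal places: 6184.936 → 3 decimal places, 851.1 → 1 decimal place, 5978.9 → 1 decimal place, 595.841 → 3 decimal places, 8751.33 → 2 decimal places; limit is 1.
Rounded to 1 decimal place: 2.23621 × 10⁴ J.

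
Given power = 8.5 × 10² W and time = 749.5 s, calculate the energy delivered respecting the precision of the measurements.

6.4 × 10⁵ J

energy delivered = 8.5 × 10² W × 749.5 s = 637075 J.
8.5 × 10² has 2 significant figures; 749.5 has 4.
Division/multiplication keeps the fewest: 2 significant figures.
Rounded: 6.4 × 10⁵ J.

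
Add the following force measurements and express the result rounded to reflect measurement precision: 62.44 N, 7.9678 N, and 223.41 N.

293.82 N

62.44 N + 7.9678 N + 223.41 N = 293.8178 N.
Addition/subtraction keeps the fewest decimal places: 62.44 → 2 decimal places, 7.9678 → 4 decimal places, 223.41 → 2 decimal places; limit is 2.
Rounded to 2 decimal places: 293.82 N.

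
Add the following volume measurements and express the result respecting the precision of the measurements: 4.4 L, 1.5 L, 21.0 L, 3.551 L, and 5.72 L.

4.4 L + 1.5 L + 21.0 L + 3.551 L + 5.72 L = 36.171 L.
Addition/subtraction keeps the fewest decimal places: 4.4 → 1 decimal place, 1.5 → 1 decimal place, 21.0 → 1 decimal place, 3.551 → 3 decimal places, 5.72 → 2 decimal places; limit is 1.
Rounded to 1 decimal place: 36.2 L.

36.2 L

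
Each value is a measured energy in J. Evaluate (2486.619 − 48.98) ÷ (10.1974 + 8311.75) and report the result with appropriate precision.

0.292917

2486.619 − 48.98 = 2437.639, limited to 2 d.p. → 6 s.f.; 10.1974 + 8311.75 = 8321.9474, limited to 2 d.p. → 6 s.f.
Carrying full precision, 2437.639 ÷ 8321.9474 = 0.29291689587…; keep min(6, 6) = 6 s.f.
Rounded to 6 significant figures: 0.292917.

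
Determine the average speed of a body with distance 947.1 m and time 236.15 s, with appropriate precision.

4.011 m/s

average speed = 947.1 m ÷ 236.15 s = 4.01058649164… m/s.
947.1 has 4 significant figures; 236.15 has 5.
Division/multiplication keeps the fewest: 4 significant figures.
Rounded: 4.011 m/s.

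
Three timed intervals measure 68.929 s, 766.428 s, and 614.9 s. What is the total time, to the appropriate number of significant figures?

1.4503 × 10³ s

68.929 s + 766.428 s + 614.9 s = 1450.257 s.
Addition/subtraction keeps the fewest decimal places: 68.929 → 3 decimal places, 766.428 → 3 decimal places, 614.9 → 1 decimal place; limit is 1.
Rounded to 1 decimal place: 1.4503 × 10³ s.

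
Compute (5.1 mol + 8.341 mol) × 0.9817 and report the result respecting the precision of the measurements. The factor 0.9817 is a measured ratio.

5.1 mol + 8.341 mol = 13.441 mol; the sum is limited to 1 decimal place (3 s.f.).
Carrying full precision, 13.441 × 0.9817 = 13.1950297 mol; 0.9817 has 4 s.f., so the result keeps min(3, 4) = 3 s.f.
Rounded to 3 significant figures: 13.2 mol.

13.2 mol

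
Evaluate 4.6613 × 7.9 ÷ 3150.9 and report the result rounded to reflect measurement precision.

0.012

4.6613 × 7.9 ÷ 3150.9 = 0.0116869053286…
Multiplication/division keeps the fewest significant figures: 4.6613 → 5 s.f., 7.9 → 2 s.f., 3150.9 → 5 s.f.; limit is 2.
Rounded to 2 significant figures: 0.012.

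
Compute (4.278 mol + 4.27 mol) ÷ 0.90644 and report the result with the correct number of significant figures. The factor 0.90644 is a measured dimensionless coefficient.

4.278 mol + 4.27 mol = 8.548 mol; the sum is limited to 2 decimal places (3 s.f.).
Carrying full precision, 8.548 ÷ 0.90644 = 9.43029875116… mol; 0.90644 has 5 s.f., so the result keeps min(3, 5) = 3 s.f.
Rounded to 3 significant figures: 9.43 mol.

9.43 mol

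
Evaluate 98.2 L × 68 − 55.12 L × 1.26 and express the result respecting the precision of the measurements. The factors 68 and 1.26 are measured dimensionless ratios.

98.2 × 68 = 6677.6 → 6.7 × 10³ L (2 s.f., last digit at the 10^2 place).
55.12 × 1.26 = 69.4512 → 69.5 L (3 s.f., last digit at the 10^-1 place).
Difference: 6608.1488 L; keep the coarser place, 10^2.
Result: 6.6 × 10³ L.

6.6 × 10³ L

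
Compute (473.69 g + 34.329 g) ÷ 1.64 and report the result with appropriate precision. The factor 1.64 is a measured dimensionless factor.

473.69 g + 34.329 g = 508.019 g; the sum is limited to 2 decimal places (5 s.f.).
Carrying full precision, 508.019 ÷ 1.64 = 309.767682927… g; 1.64 has 3 s.f., so the result keeps min(5, 3) = 3 s.f.
Rounded to 3 significant figures: 310. g.

310. g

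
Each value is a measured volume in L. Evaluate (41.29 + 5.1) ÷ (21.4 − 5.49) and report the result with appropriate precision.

2.92

41.29 + 5.1 = 46.39, limited to 1 d.p. → 3 s.f.; 21.4 − 5.49 = 15.91, limited to 1 d.p. → 3 s.f.
Carrying full precision, 46.39 ÷ 15.91 = 2.91577624136…; keep min(3, 3) = 3 s.f.
Rounded to 3 significant figures: 2.92.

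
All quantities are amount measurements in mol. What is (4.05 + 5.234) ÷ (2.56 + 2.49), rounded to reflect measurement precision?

1.84

4.05 + 5.234 = 9.284, limited to 2 d.p. → 3 s.f.; 2.56 + 2.49 = 5.05, limited to 2 d.p. → 3 s.f.
Carrying full precision, 9.284 ÷ 5.05 = 1.83841584158…; keep min(3, 3) = 3 s.f.
Rounded to 3 significant figures: 1.84.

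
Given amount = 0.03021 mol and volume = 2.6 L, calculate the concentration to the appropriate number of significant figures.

1.2 × 10^-2 mol/L

concentration = 0.03021 mol ÷ 2.6 L = 0.0116192307692… mol/L.
0.03021 has 4 significant figures; 2.6 has 2.
Division/multiplication keeps the fewest: 2 significant figures.
Rounded: 1.2 × 10^-2 mol/L.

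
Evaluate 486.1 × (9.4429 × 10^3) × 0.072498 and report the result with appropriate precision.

486.1 × (9.4429 × 10^3) × 0.072498 = 332779.862138…
Multiplication/division keeps the fewest significant figures: 486.1 → 4 s.f., 9.4429 × 10^3 → 5 s.f., 0.072498 → 5 s.f.; limit is 4.
Rounded to 4 significant figures: 3.328 × 10^5.

3.328 × 10^5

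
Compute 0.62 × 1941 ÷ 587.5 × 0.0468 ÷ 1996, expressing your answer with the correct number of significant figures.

4.8 × 10⁻⁵

0.62 × 1941 ÷ 587.5 × 0.0468 ÷ 1996 = 0.0000480280185904…
Multiplication/division keeps the fewest significant figures: 0.62 → 2 s.f., 1941 → 4 s.f., 587.5 → 4 s.f., 0.0468 → 3 s.f., 1996 → 4 s.f.; limit is 2.
Rounded to 2 significant figures: 4.8 × 10⁻⁵.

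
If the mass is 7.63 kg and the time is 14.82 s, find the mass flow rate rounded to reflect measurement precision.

5.15 × 10⁻¹ kg/s

mass flow rate = 7.63 kg ÷ 14.82 s = 0.514844804318… kg/s.
7.63 has 3 significant figures; 14.82 has 4.
Division/multiplication keeps the fewest: 3 significant figures.
Rounded: 5.15 × 10⁻¹ kg/s.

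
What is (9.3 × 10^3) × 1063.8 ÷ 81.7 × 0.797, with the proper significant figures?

9.7 × 10^4

(9.3 × 10^3) × 1063.8 ÷ 81.7 × 0.797 = 96511.529743…
Multiplication/division keeps the fewest significant figures: 9.3 × 10^3 → 2 s.f., 1063.8 → 5 s.f., 81.7 → 3 s.f., 0.797 → 3 s.f.; limit is 2.
Rounded to 2 significant figures: 9.7 × 10^4.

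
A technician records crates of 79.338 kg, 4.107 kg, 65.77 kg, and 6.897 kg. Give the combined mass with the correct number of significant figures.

79.338 kg + 4.107 kg + 65.77 kg + 6.897 kg = 156.112 kg.
Addition/subtraction keeps the fewest decimal places: 79.338 → 3 decimal places, 4.107 → 3 decimal places, 65.77 → 2 decimal places, 6.897 → 3 decimal places; limit is 2.
Rounded to 2 decimal places: 1.5611 × 10^2 kg.

1.5611 × 10^2 kg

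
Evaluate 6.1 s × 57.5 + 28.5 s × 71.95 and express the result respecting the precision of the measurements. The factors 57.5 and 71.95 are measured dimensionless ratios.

2.40 × 10^3 s

6.1 × 57.5 = 350.75 → 3.5 × 10^2 s (2 s.f., last digit at the 10^1 place).
28.5 × 71.95 = 2050.575 → 2.05 × 10^3 s (3 s.f., last digit at the 10^1 place).
Sum: 2401.325 s; keep the coarser place, 10^1.
Result: 2.40 × 10^3 s.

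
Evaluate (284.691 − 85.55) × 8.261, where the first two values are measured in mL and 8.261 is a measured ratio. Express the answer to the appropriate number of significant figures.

1645 mL

284.691 mL − 85.55 mL = 199.141 mL; the difference is limited to 2 decimal places (5 s.f.).
Carrying full precision, 199.141 × 8.261 = 1645.103801 mL; 8.261 has 4 s.f., so the result keeps min(5, 4) = 4 s.f.
Rounded to 4 significant figures: 1645 mL.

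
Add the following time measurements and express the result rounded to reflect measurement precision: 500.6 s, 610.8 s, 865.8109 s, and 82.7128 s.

2059.9 s

500.6 s + 610.8 s + 865.8109 s + 82.7128 s = 2059.9237 s.
Addition/subtraction keeps the fewest decimal places: 500.6 → 1 decimal place, 610.8 → 1 decimal place, 865.8109 → 4 decimal places, 82.7128 → 4 decimal places; limit is 1.
Rounded to 1 decimal place: 2059.9 s.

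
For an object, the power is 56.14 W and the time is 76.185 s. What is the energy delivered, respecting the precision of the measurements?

energy delivered = 56.14 W × 76.185 s = 4277.0259 J.
56.14 has 4 significant figures; 76.185 has 5.
Division/multiplication keeps the fewest: 4 significant figures.
Rounded: 4277 J.

4277 J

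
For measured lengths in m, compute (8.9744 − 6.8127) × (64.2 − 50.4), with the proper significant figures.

29.8 m²

8.9744 − 6.8127 = 2.1617, limited to 4 d.p. → 5 s.f.; 64.2 − 50.4 = 13.8, limited to 1 d.p. → 3 s.f.
Carrying full precision, 2.1617 × 13.8 = 29.83146; keep min(5, 3) = 3 s.f.
Rounded to 3 significant figures: 29.8 m².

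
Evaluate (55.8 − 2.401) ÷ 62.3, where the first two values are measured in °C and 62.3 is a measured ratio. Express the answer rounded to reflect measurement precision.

0.857 °C

55.8 °C − 2.401 °C = 53.399 °C; the difference is limited to 1 decimal place (3 s.f.).
Carrying full precision, 53.399 ÷ 62.3 = 0.857126805778… °C; 62.3 has 3 s.f., so the result keeps min(3, 3) = 3 s.f.
Rounded to 3 significant figures: 0.857 °C.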